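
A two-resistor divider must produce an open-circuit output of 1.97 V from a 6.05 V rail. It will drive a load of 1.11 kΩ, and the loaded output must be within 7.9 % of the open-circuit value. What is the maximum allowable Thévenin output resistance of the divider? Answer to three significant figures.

R_th ≤ 95.2 Ω

Loading drop = R_th/(R_th + R_L) ≤ 0.0790, so R_th ≤ R_L · ε/(1−ε) = 1.11 kΩ × 0.0790/0.9210 = 95.2 Ω.
(Any R1, R2 with R2/(R1+R2) = 0.326 and R1‖R2 ≤ 95.2 Ω will meet the spec.)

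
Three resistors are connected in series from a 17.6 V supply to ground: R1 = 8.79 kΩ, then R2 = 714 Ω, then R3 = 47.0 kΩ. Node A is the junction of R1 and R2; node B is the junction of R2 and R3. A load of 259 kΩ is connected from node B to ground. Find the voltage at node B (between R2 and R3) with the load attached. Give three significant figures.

At node B, R3 is in parallel with the load: R3‖R_L = 39780 Ω.
Below node A the resistance is R2 + (R3‖R_L) = 40500 Ω, so V_A = 17.6 × 40500/49290 = 14.46 V.
Then V_B = V_A × (R3‖R_L)/(R2 + R3‖R_L) = 14.46 × 39780/40500 = 14.2 V.

V ≈ 14.2 V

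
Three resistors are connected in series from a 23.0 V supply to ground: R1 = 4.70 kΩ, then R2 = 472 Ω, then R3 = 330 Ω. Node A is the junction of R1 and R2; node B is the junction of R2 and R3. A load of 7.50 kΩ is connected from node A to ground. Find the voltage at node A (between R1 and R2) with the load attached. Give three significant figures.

V ≈ 3.07 V

Below node A the series string R2+R3 = 802.0 Ω sits in parallel with the 7500 Ω load: 724.5 Ω.
V_A = 23.0 × 724.5/(4700 + 724.5) = 3.07 V.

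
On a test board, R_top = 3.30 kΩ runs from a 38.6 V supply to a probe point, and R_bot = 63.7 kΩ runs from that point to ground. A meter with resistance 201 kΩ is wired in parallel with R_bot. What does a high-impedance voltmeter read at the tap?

V_out ≈ 36.1 V

The load sits in parallel with R_bot: R_bot‖R_L = (63.7 × 201) / (63.7 + 201) = 48.37 kΩ.
V_out = 38.6 × 48.37 / (3.30 + 48.37) = 38.6 × 48.37/51.67 = 36.1 V.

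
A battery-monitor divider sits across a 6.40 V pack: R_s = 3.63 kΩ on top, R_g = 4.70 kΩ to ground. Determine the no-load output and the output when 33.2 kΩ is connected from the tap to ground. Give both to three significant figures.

Unloaded: 3.61 V; loaded: 3.40 V

Open-circuit: V = 6.40 × 4.70/(3.63 + 4.70) = 3.61 V.
With the load, R_g becomes R_g‖R_L = 4.117 kΩ, so V = 6.40 × 4.117/7.747 = 3.40 V.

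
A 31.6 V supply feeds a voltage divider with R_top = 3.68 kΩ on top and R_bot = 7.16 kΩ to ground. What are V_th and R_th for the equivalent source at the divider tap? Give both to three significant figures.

V_th is the open-circuit tap voltage: 31.6 × 7.16/(3.68 + 7.16) = 20.9 V.
With the supply zeroed, R_top and R_bot appear in parallel from the tap: R_th = R_top‖R_bot = (3.68 × 7.16)/10.84 = 2.43 kΩ.

V_th = 20.9 V, R_th = 2.43 kΩ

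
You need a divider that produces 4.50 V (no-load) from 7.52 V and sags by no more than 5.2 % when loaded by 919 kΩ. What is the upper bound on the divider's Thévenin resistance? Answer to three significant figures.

R_th ≤ 50.4 kΩ

Loading drop = R_th/(R_th + R_L) ≤ 0.0520, so R_th ≤ R_L · ε/(1−ε) = 919 kΩ × 0.0520/0.9480 = 50.4 kΩ.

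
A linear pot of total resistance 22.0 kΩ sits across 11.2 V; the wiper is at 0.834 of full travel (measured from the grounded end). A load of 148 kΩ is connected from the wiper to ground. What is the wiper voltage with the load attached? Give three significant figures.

The wiper splits the pot into (1−α)R = 3.652 kΩ above and αR = 18.35 kΩ below.
Lower section ‖ load = 16.32 kΩ.
V_wiper = 11.2 × 16.32/(3.652 + 16.32) = 9.15 V.

V ≈ 9.15 V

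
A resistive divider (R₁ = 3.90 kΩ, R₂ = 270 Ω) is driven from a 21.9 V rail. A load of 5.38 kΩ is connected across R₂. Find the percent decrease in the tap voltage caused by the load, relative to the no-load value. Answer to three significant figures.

4.48 %

The divider's output (Thévenin) resistance is R₁‖R₂ = 252.5 Ω.
Fractional drop under load = R_th/(R_th + R_L) = 252.5 / (252.5 + 5380) = 0.04483.
So the output falls by 4.48 %.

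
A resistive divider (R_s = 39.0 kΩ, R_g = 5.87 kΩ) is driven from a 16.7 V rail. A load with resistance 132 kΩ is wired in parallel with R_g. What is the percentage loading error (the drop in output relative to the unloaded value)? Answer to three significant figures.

The divider's output (Thévenin) resistance is R_s‖R_g = 5.102 kΩ.
Fractional drop under load = R_th/(R_th + R_L) = 5.102 / (5.102 + 132) = 0.03721.
So the output falls by 3.72 %.

3.72 %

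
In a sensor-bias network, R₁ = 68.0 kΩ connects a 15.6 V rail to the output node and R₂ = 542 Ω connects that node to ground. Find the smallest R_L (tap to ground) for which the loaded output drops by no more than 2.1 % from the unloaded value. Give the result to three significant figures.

Output resistance R_th = R₁‖R₂ = (68000 × 542)/68540 = 537.7 Ω.
The fractional drop is R_th/(R_th + R_L); requiring this ≤ 0.0210 gives R_L ≥ R_th(1/0.0210 − 1) = 537.7 × 46.62 = 25.1 kΩ.

R_L(min) ≈ 25.1 kΩ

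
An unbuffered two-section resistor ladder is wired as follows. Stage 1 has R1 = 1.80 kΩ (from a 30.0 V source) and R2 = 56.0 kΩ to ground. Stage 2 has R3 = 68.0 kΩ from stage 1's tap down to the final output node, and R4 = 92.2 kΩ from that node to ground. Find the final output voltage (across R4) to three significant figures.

V_out ≈ 16.5 V

Stage 2 presents R3+R4 = 160.2 kΩ as a load on stage 1's tap.
Stage 1's lower leg becomes R2‖(R3+R4) = 41.49 kΩ, so V_mid = 30.0 × 41.49/43.29 = 28.75 V.
Stage 2 is itself unloaded: V_out = V_mid × R4/(R3+R4) = 28.75 × 92.2/160.2 = 16.5 V.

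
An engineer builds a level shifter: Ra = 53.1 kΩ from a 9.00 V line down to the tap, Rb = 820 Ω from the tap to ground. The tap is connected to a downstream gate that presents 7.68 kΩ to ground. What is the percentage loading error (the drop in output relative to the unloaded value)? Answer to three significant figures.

9.51 %

The divider's output (Thévenin) resistance is Ra‖Rb = 807.5 Ω.
Fractional drop under load = R_th/(R_th + R_L) = 807.5 / (807.5 + 7680) = 0.09514.
So the output falls by 9.51 %.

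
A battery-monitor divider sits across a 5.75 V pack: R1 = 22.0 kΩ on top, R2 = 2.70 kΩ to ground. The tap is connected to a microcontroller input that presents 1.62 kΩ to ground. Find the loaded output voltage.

The load sits in parallel with R2: R2‖R_L = (2.70 × 1.62) / (2.70 + 1.62) = 1.012 kΩ.
V_out = 5.75 × 1.012 / (22.0 + 1.012) = 5.75 × 1.012/23.01 = 0.253 V.

V_out ≈ 0.253 V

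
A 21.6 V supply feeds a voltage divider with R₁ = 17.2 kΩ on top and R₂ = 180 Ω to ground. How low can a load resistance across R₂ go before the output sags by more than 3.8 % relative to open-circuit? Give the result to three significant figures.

Output resistance R_th = R₁‖R₂ = (17200 × 180)/17380 = 178.1 Ω.
The fractional drop is R_th/(R_th + R_L); requiring this ≤ 0.0380 gives R_L ≥ R_th(1/0.0380 − 1) = 178.1 × 25.32 = 4.51 kΩ.

R_L(min) ≈ 4.51 kΩ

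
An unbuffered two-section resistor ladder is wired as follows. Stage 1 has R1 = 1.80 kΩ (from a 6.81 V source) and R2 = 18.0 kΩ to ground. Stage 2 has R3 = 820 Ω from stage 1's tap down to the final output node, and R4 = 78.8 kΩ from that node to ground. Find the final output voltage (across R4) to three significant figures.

V_out ≈ 6.00 V

Stage 2 presents R3+R4 = 79620 Ω as a load on stage 1's tap.
Stage 1's lower leg becomes R2‖(R3+R4) = 14680 Ω, so V_mid = 6.81 × 14680/16480 = 6.066 V.
Stage 2 is itself unloaded: V_out = V_mid × R4/(R3+R4) = 6.066 × 78800/79620 = 6.00 V.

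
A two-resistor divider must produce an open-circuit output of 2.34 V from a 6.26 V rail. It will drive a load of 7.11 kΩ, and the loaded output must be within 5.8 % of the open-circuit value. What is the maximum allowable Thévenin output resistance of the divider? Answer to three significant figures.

R_th ≤ 438 Ω

Loading drop = R_th/(R_th + R_L) ≤ 0.0580, so R_th ≤ R_L · ε/(1−ε) = 7.11 kΩ × 0.0580/0.9420 = 438 Ω.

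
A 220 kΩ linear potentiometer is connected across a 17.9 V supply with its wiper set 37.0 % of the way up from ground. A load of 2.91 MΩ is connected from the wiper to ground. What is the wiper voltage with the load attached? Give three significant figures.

The wiper splits the pot into (1−α)R = 138.6 kΩ above and αR = 81.40 kΩ below.
Lower section ‖ load = 79.18 kΩ.
V_wiper = 17.9 × 79.18/(138.6 + 79.18) = 6.51 V.

V ≈ 6.51 V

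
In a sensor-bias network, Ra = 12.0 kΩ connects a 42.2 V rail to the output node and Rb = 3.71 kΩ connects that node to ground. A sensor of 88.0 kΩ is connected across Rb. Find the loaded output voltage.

The load sits in parallel with Rb: Rb‖R_L = (3.71 × 88.0) / (3.71 + 88.0) = 3.560 kΩ.
V_out = 42.2 × 3.560 / (12.0 + 3.560) = 42.2 × 3.560/15.56 = 9.65 V.

V_out ≈ 9.65 V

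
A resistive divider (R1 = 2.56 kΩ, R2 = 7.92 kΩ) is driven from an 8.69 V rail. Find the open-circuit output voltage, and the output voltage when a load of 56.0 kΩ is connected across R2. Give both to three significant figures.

Unloaded: 6.57 V; loaded: 6.35 V

Open-circuit: V = 8.69 × 7.92/(2.56 + 7.92) = 6.57 V.
With the load, R2 becomes R2‖R_L = 6.939 kΩ, so V = 8.69 × 6.939/9.499 = 6.35 V.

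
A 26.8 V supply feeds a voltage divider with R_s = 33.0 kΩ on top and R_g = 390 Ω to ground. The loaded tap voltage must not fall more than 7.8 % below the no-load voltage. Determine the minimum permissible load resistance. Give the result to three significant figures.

R_L(min) ≈ 4.56 kΩ

Output resistance R_th = R_s‖R_g = (33000 × 390)/33390 = 385.4 Ω.
The fractional drop is R_th/(R_th + R_L); requiring this ≤ 0.0780 gives R_L ≥ R_th(1/0.0780 − 1) = 385.4 × 11.82 = 4.56 kΩ.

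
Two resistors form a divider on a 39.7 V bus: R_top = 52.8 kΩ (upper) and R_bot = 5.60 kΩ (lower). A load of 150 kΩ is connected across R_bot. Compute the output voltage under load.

The load sits in parallel with R_bot: R_bot‖R_L = (5.60 × 150) / (5.60 + 150) = 5.398 kΩ.
V_out = 39.7 × 5.398 / (52.8 + 5.398) = 39.7 × 5.398/58.20 = 3.68 V.

V_out ≈ 3.68 V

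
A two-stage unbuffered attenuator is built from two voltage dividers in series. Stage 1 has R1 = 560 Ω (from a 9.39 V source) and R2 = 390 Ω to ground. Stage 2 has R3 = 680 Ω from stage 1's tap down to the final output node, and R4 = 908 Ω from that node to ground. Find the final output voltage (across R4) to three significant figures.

Stage 2 presents R3+R4 = 1588 Ω as a load on stage 1's tap.
Stage 1's lower leg becomes R2‖(R3+R4) = 313.1 Ω, so V_mid = 9.39 × 313.1/873.1 = 3.367 V.
Stage 2 is itself unloaded: V_out = V_mid × R4/(R3+R4) = 3.367 × 908/1588 = 1.93 V.

V_out ≈ 1.93 V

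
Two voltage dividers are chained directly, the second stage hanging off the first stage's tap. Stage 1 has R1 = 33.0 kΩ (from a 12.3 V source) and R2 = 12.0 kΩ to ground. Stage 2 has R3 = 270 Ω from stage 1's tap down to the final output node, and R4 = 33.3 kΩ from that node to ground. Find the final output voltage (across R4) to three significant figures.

Stage 2 presents R3+R4 = 33570 Ω as a load on stage 1's tap.
Stage 1's lower leg becomes R2‖(R3+R4) = 8840 Ω, so V_mid = 12.3 × 8840/41840 = 2.599 V.
Stage 2 is itself unloaded: V_out = V_mid × R4/(R3+R4) = 2.599 × 33300/33570 = 2.58 V.

V_out ≈ 2.58 V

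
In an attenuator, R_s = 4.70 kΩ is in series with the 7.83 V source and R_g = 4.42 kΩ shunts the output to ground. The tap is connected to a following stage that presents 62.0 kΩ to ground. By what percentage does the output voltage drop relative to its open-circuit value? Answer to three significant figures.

3.54 %

The divider's output (Thévenin) resistance is R_s‖R_g = 2.278 kΩ.
Fractional drop under load = R_th/(R_th + R_L) = 2.278 / (2.278 + 62.0) = 0.03544.
So the output falls by 3.54 %.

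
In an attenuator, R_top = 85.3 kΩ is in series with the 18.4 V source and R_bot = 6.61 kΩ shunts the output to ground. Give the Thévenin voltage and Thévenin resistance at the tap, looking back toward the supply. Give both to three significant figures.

V_th is the open-circuit tap voltage: 18.4 × 6.61/(85.3 + 6.61) = 1.32 V.
With the supply zeroed, R_top and R_bot appear in parallel from the tap: R_th = R_top‖R_bot = (85.3 × 6.61)/91.91 = 6.13 kΩ.

V_th = 1.32 V, R_th = 6.13 kΩ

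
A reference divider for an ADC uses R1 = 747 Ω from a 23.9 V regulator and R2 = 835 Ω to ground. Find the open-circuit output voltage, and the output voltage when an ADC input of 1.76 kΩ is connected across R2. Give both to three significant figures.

Unloaded: 12.6 V; loaded: 10.3 V

Open-circuit: V = 23.9 × 835/(747 + 835) = 12.6 V.
With the load, R2 becomes R2‖R_L = 566.3 Ω, so V = 23.9 × 566.3/1313 = 10.3 V.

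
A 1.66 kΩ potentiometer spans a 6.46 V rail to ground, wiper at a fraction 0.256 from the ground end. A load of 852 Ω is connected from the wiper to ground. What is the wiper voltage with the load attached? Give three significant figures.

V ≈ 1.21 V

The wiper splits the pot into (1−α)R = 1235 Ω above and αR = 425.0 Ω below.
Lower section ‖ load = 283.5 Ω.
V_wiper = 6.46 × 283.5/(1235 + 283.5) = 1.21 V.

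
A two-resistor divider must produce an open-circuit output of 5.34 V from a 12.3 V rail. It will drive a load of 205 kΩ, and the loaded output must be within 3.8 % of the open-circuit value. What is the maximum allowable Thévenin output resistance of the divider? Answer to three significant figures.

Loading drop = R_th/(R_th + R_L) ≤ 0.0380, so R_th ≤ R_L · ε/(1−ε) = 205 kΩ × 0.0380/0.9620 = 8.10 kΩ.

R_th ≤ 8.10 kΩ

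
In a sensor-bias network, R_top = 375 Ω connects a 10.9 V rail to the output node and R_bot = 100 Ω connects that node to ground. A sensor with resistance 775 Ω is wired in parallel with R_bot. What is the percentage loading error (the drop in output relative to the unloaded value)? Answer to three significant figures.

9.24 %

The divider's output (Thévenin) resistance is R_top‖R_bot = 78.95 Ω.
Fractional drop under load = R_th/(R_th + R_L) = 78.95 / (78.95 + 775) = 0.09245.
So the output falls by 9.24 %.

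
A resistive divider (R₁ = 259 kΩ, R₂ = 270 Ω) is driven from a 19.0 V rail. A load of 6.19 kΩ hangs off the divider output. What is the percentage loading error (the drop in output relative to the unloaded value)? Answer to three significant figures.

4.18 %

The divider's output (Thévenin) resistance is R₁‖R₂ = 269.7 Ω.
Fractional drop under load = R_th/(R_th + R_L) = 269.7 / (269.7 + 6190) = 0.04175.
So the output falls by 4.18 %.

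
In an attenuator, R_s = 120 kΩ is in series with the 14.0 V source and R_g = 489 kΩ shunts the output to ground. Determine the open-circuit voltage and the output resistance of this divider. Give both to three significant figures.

V_th = 11.2 V, R_th = 96.4 kΩ

V_th is the open-circuit tap voltage: 14.0 × 489/(120 + 489) = 11.2 V.
With the supply zeroed, R_s and R_g appear in parallel from the tap: R_th = R_s‖R_g = (120 × 489)/609.0 = 96.4 kΩ.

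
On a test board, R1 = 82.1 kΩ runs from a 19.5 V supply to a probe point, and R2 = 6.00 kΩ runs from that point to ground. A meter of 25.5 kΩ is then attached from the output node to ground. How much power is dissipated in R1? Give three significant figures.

P ≈ 4.13 mW

Total resistance from the source is R1 + (R2‖R_L) = 86.96 kΩ, so I = 19.5/86.96 kΩ = 0.2242 mA.
P = I²·R1 = (0.2242 mA)² × 82.1 kΩ = 4.13 mW.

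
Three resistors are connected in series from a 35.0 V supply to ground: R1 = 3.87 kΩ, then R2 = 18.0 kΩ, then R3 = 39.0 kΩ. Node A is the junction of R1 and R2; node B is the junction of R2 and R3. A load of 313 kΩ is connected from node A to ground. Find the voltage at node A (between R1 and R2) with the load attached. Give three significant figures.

Below node A the series string R2+R3 = 57.00 kΩ sits in parallel with the 313 kΩ load: 48.22 kΩ.
V_A = 35.0 × 48.22/(3.87 + 48.22) = 32.4 V.

V ≈ 32.4 V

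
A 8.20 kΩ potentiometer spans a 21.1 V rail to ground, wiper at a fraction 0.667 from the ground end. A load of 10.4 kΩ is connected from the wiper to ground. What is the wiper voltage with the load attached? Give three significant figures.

The wiper splits the pot into (1−α)R = 2.731 kΩ above and αR = 5.469 kΩ below.
Lower section ‖ load = 3.584 kΩ.
V_wiper = 21.1 × 3.584/(2.731 + 3.584) = 12.0 V.

V ≈ 12.0 V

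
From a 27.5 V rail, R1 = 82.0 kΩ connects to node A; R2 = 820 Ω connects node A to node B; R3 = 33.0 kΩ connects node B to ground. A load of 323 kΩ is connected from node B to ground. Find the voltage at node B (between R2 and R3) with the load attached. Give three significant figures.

V ≈ 7.30 V

At node B, R3 is in parallel with the load: R3‖R_L = 29940 Ω.
Below node A the resistance is R2 + (R3‖R_L) = 30760 Ω, so V_A = 27.5 × 30760/112800 = 7.502 V.
Then V_B = V_A × (R3‖R_L)/(R2 + R3‖R_L) = 7.502 × 29940/30760 = 7.30 V.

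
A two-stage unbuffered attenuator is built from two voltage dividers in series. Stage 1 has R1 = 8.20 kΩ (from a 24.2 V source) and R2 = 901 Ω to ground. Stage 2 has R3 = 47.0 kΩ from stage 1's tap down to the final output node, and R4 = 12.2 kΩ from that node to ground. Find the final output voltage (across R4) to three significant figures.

Stage 2 presents R3+R4 = 59200 Ω as a load on stage 1's tap.
Stage 1's lower leg becomes R2‖(R3+R4) = 887.5 Ω, so V_mid = 24.2 × 887.5/9087 = 2.363 V.
Stage 2 is itself unloaded: V_out = V_mid × R4/(R3+R4) = 2.363 × 12200/59200 = 0.487 V.

V_out ≈ 0.487 V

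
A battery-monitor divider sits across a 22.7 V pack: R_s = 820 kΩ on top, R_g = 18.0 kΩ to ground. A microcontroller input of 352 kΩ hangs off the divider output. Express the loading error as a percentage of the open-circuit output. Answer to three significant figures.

The divider's output (Thévenin) resistance is R_s‖R_g = 17.61 kΩ.
Fractional drop under load = R_th/(R_th + R_L) = 17.61 / (17.61 + 352) = 0.04765.
So the output falls by 4.77 %.

4.77 %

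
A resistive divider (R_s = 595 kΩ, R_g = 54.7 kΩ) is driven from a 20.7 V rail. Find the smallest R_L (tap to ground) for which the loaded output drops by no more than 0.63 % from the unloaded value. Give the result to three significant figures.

Output resistance R_th = R_s‖R_g = (595 × 54.7)/649.7 = 50.09 kΩ.
The fractional drop is R_th/(R_th + R_L); requiring this ≤ 0.00630 gives R_L ≥ R_th(1/0.00630 − 1) = 50.09 × 157.7 = 7.90 MΩ.

R_L(min) ≈ 7.90 MΩ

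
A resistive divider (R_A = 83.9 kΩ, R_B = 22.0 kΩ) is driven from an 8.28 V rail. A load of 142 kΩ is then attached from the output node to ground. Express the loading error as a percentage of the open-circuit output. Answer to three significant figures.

Unloaded V = 8.28 × 22.0/105.9 = 1.7201 V.
Loaded: R_B‖R_L = 19.05 kΩ, giving V = 8.28 × 19.05/102.9 = 1.5321 V.
Drop = (1.7201 − 1.5321) / 1.7201 = 10.9 %.

10.9 %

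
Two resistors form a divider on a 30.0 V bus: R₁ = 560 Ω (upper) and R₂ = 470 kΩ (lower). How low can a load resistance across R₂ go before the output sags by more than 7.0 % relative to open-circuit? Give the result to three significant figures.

R_L(min) ≈ 7.43 kΩ

Output resistance R_th = R₁‖R₂ = (560 × 470000)/470600 = 559.3 Ω.
The fractional drop is R_th/(R_th + R_L); requiring this ≤ 0.0700 gives R_L ≥ R_th(1/0.0700 − 1) = 559.3 × 13.29 = 7.43 kΩ.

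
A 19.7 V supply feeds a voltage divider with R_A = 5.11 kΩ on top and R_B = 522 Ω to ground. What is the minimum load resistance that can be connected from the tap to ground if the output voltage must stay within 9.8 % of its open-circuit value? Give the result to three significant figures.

Output resistance R_th = R_A‖R_B = (5110 × 522)/5632 = 473.6 Ω.
The fractional drop is R_th/(R_th + R_L); requiring this ≤ 0.0980 gives R_L ≥ R_th(1/0.0980 − 1) = 473.6 × 9.204 = 4.36 kΩ.

R_L(min) ≈ 4.36 kΩ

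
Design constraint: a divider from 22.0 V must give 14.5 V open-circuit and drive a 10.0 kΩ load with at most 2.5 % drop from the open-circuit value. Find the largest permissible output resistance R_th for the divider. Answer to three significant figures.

R_th ≤ 256 Ω

Loading drop = R_th/(R_th + R_L) ≤ 0.0250, so R_th ≤ R_L · ε/(1−ε) = 10.0 kΩ × 0.0250/0.9750 = 256 Ω.
(Any R1, R2 with R2/(R1+R2) = 0.659 and R1‖R2 ≤ 256 Ω will meet the spec.)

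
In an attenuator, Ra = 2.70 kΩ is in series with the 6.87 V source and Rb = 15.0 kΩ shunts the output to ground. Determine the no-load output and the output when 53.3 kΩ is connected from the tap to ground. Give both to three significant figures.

Open-circuit: V = 6.87 × 15.0/(2.70 + 15.0) = 5.82 V.
With the load, Rb becomes Rb‖R_L = 11.71 kΩ, so V = 6.87 × 11.71/14.41 = 5.58 V.

Unloaded: 5.82 V; loaded: 5.58 V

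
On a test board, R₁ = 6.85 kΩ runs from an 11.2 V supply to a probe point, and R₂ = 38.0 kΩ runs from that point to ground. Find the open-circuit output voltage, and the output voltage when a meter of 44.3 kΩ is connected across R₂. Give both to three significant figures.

Unloaded: 9.49 V; loaded: 8.39 V

Open-circuit: V = 11.2 × 38.0/(6.85 + 38.0) = 9.49 V.
With the load, R₂ becomes R₂‖R_L = 20.45 kΩ, so V = 11.2 × 20.45/27.30 = 8.39 V.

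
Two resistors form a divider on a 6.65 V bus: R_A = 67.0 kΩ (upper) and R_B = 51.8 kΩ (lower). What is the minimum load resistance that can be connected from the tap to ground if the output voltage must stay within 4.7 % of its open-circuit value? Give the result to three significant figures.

R_L(min) ≈ 592 kΩ

Output resistance R_th = R_A‖R_B = (67.0 × 51.8)/118.8 = 29.21 kΩ.
The fractional drop is R_th/(R_th + R_L); requiring this ≤ 0.0470 gives R_L ≥ R_th(1/0.0470 − 1) = 29.21 × 20.28 = 592 kΩ.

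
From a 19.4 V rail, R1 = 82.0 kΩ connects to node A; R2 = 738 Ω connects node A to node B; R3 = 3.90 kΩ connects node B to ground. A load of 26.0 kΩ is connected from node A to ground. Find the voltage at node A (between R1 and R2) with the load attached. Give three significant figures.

V ≈ 0.889 V

Below node A the series string R2+R3 = 4638 Ω sits in parallel with the 26000 Ω load: 3936 Ω.
V_A = 19.4 × 3936/(82000 + 3936) = 0.889 V.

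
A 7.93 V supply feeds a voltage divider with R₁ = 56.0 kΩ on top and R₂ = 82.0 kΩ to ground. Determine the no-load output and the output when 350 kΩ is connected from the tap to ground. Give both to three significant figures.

Open-circuit: V = 7.93 × 82.0/(56.0 + 82.0) = 4.71 V.
With the load, R₂ becomes R₂‖R_L = 66.44 kΩ, so V = 7.93 × 66.44/122.4 = 4.30 V.

Unloaded: 4.71 V; loaded: 4.30 V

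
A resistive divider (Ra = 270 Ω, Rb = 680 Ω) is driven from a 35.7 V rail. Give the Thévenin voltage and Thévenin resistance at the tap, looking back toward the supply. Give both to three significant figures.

V_th is the open-circuit tap voltage: 35.7 × 680/(270 + 680) = 25.6 V.
With the supply zeroed, Ra and Rb appear in parallel from the tap: R_th = Ra‖Rb = (270 × 680)/950.0 = 193 Ω.

V_th = 25.6 V, R_th = 193 Ω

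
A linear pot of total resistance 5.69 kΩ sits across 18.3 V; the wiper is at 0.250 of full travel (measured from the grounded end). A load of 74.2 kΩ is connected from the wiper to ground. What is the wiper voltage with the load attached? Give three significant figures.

V ≈ 4.51 V

The wiper splits the pot into (1−α)R = 4.268 kΩ above and αR = 1.423 kΩ below.
Lower section ‖ load = 1.396 kΩ.
V_wiper = 18.3 × 1.396/(4.268 + 1.396) = 4.51 V.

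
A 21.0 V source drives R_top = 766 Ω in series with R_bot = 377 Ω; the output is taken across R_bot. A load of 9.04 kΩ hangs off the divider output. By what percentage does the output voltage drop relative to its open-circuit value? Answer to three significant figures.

The divider's output (Thévenin) resistance is R_top‖R_bot = 252.7 Ω.
Fractional drop under load = R_th/(R_th + R_L) = 252.7 / (252.7 + 9040) = 0.02719.
So the output falls by 2.72 %.

2.72 %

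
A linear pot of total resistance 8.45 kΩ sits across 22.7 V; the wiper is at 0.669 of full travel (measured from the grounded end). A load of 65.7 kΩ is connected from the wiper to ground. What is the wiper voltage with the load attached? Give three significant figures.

The wiper splits the pot into (1−α)R = 2.797 kΩ above and αR = 5.653 kΩ below.
Lower section ‖ load = 5.205 kΩ.
V_wiper = 22.7 × 5.205/(2.797 + 5.205) = 14.8 V.

V ≈ 14.8 V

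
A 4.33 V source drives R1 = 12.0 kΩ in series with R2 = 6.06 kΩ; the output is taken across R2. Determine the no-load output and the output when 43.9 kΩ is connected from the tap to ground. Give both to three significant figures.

Unloaded: 1.45 V; loaded: 1.33 V

Open-circuit: V = 4.33 × 6.06/(12.0 + 6.06) = 1.45 V.
With the load, R2 becomes R2‖R_L = 5.325 kΩ, so V = 4.33 × 5.325/17.32 = 1.33 V.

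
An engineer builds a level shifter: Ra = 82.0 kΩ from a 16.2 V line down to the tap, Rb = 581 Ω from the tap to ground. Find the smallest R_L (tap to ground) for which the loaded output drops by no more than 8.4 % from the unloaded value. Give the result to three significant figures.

Output resistance R_th = Ra‖Rb = (82000 × 581)/82580 = 576.9 Ω.
The fractional drop is R_th/(R_th + R_L); requiring this ≤ 0.0840 gives R_L ≥ R_th(1/0.0840 − 1) = 576.9 × 10.90 = 6.29 kΩ.

R_L(min) ≈ 6.29 kΩ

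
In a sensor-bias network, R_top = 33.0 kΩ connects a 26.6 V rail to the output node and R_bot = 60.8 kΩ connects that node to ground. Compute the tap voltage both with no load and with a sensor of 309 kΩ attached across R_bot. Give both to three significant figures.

Open-circuit: V = 26.6 × 60.8/(33.0 + 60.8) = 17.2 V.
With the load, R_bot becomes R_bot‖R_L = 50.80 kΩ, so V = 26.6 × 50.80/83.80 = 16.1 V.

Unloaded: 17.2 V; loaded: 16.1 V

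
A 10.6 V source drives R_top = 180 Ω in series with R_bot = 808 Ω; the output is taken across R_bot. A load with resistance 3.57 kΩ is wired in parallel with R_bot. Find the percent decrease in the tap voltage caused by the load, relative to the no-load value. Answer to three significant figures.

3.96 %

The divider's output (Thévenin) resistance is R_top‖R_bot = 147.2 Ω.
Fractional drop under load = R_th/(R_th + R_L) = 147.2 / (147.2 + 3570) = 0.03960.
So the output falls by 3.96 %.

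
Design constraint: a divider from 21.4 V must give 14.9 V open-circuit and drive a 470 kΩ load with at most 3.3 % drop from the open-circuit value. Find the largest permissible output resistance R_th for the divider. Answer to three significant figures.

R_th ≤ 16.0 kΩ

Loading drop = R_th/(R_th + R_L) ≤ 0.0330, so R_th ≤ R_L · ε/(1−ε) = 470 kΩ × 0.0330/0.9670 = 16.0 kΩ.
(Any R1, R2 with R2/(R1+R2) = 0.696 and R1‖R2 ≤ 16.0 kΩ will meet the spec.)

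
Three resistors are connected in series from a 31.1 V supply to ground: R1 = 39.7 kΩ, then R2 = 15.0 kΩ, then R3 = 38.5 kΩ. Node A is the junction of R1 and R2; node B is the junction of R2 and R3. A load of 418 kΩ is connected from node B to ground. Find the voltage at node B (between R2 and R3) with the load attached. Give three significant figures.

V ≈ 12.2 V

At node B, R3 is in parallel with the load: R3‖R_L = 35.25 kΩ.
Below node A the resistance is R2 + (R3‖R_L) = 50.25 kΩ, so V_A = 31.1 × 50.25/89.95 = 17.37 V.
Then V_B = V_A × (R3‖R_L)/(R2 + R3‖R_L) = 17.37 × 35.25/50.25 = 12.2 V.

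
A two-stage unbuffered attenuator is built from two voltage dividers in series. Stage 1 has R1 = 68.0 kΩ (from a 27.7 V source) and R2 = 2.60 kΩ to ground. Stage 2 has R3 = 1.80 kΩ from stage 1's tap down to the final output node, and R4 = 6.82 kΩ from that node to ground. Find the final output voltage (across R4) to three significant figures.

V_out ≈ 0.625 V

Stage 2 presents R3+R4 = 8.620 kΩ as a load on stage 1's tap.
Stage 1's lower leg becomes R2‖(R3+R4) = 1.998 kΩ, so V_mid = 27.7 × 1.998/70.00 = 0.7905 V.
Stage 2 is itself unloaded: V_out = V_mid × R4/(R3+R4) = 0.7905 × 6.82/8.620 = 0.625 V.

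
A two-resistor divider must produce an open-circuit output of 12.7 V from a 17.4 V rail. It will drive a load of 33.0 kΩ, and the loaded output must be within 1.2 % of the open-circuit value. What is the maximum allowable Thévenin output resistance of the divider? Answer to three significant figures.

Loading drop = R_th/(R_th + R_L) ≤ 0.0120, so R_th ≤ R_L · ε/(1−ε) = 33.0 kΩ × 0.0120/0.9880 = 401 Ω.

R_th ≤ 401 Ω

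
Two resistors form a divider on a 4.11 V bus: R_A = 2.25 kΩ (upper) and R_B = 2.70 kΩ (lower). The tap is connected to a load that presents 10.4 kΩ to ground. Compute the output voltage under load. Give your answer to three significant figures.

V_out ≈ 2.01 V

The load sits in parallel with R_B: R_B‖R_L = (2.70 × 10.4) / (2.70 + 10.4) = 2.144 kΩ.
V_out = 4.11 × 2.144 / (2.25 + 2.144) = 4.11 × 2.144/4.394 = 2.01 V.
(Unloaded it would have been 2.24 V.)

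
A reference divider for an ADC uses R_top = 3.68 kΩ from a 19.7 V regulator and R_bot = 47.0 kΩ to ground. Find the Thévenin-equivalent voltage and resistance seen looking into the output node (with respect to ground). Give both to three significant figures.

V_th = 18.3 V, R_th = 3.41 kΩ

V_th is the open-circuit tap voltage: 19.7 × 47.0/(3.68 + 47.0) = 18.3 V.
With the supply zeroed, R_top and R_bot appear in parallel from the tap: R_th = R_top‖R_bot = (3.68 × 47.0)/50.68 = 3.41 kΩ.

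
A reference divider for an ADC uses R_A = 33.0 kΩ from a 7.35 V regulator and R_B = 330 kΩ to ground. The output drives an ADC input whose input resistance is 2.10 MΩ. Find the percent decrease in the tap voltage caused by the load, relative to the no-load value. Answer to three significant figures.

1.41 %

The divider's output (Thévenin) resistance is R_A‖R_B = 30.00 kΩ.
Fractional drop under load = R_th/(R_th + R_L) = 30.00 / (30.00 + 2100) = 0.01408.
So the output falls by 1.41 %.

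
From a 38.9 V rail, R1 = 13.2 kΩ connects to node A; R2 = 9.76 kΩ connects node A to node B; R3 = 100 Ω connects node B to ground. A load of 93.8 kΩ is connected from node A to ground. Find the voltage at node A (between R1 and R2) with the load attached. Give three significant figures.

Below node A the series string R2+R3 = 9860 Ω sits in parallel with the 93800 Ω load: 8922 Ω.
V_A = 38.9 × 8922/(13200 + 8922) = 15.7 V.

V ≈ 15.7 V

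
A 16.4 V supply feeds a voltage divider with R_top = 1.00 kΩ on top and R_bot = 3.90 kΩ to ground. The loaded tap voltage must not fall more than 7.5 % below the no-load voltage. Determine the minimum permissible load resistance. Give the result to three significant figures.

R_L(min) ≈ 9.82 kΩ

Output resistance R_th = R_top‖R_bot = (1000 × 3900)/4900 = 795.9 Ω.
The fractional drop is R_th/(R_th + R_L); requiring this ≤ 0.0750 gives R_L ≥ R_th(1/0.0750 − 1) = 795.9 × 12.33 = 9.82 kΩ.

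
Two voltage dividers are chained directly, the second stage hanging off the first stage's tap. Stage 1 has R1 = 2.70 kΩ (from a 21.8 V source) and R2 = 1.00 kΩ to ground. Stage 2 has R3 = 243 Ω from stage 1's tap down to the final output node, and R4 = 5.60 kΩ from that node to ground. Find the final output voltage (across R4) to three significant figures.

Stage 2 presents R3+R4 = 5843 Ω as a load on stage 1's tap.
Stage 1's lower leg becomes R2‖(R3+R4) = 853.9 Ω, so V_mid = 21.8 × 853.9/3554 = 5.238 V.
Stage 2 is itself unloaded: V_out = V_mid × R4/(R3+R4) = 5.238 × 5600/5843 = 5.02 V.

V_out ≈ 5.02 V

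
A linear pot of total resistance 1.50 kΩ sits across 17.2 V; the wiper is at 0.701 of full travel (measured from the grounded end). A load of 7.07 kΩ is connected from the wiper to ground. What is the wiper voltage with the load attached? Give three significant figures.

V ≈ 11.5 V

The wiper splits the pot into (1−α)R = 448.5 Ω above and αR = 1052 Ω below.
Lower section ‖ load = 915.4 Ω.
V_wiper = 17.2 × 915.4/(448.5 + 915.4) = 11.5 V.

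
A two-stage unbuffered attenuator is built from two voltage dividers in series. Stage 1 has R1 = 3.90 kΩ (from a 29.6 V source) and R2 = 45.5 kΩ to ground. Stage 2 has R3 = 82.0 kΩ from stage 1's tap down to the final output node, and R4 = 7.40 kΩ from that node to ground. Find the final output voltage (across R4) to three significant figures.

V_out ≈ 2.17 V

Stage 2 presents R3+R4 = 89.40 kΩ as a load on stage 1's tap.
Stage 1's lower leg becomes R2‖(R3+R4) = 30.15 kΩ, so V_mid = 29.6 × 30.15/34.05 = 26.21 V.
Stage 2 is itself unloaded: V_out = V_mid × R4/(R3+R4) = 26.21 × 7.40/89.40 = 2.17 V.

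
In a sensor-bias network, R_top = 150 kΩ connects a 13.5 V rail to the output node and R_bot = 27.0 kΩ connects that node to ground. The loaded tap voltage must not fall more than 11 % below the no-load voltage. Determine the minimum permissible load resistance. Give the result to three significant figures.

Output resistance R_th = R_top‖R_bot = (150 × 27.0)/177.0 = 22.88 kΩ.
The fractional drop is R_th/(R_th + R_L); requiring this ≤ 0.110 gives R_L ≥ R_th(1/0.110 − 1) = 22.88 × 8.091 = 185 kΩ.

R_L(min) ≈ 185 kΩ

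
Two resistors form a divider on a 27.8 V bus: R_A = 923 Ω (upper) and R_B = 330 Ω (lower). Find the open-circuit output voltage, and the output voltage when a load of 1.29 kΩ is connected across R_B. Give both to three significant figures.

Unloaded: 7.32 V; loaded: 6.16 V

Open-circuit: V = 27.8 × 330/(923 + 330) = 7.32 V.
With the load, R_B becomes R_B‖R_L = 262.8 Ω, so V = 27.8 × 262.8/1186 = 6.16 V.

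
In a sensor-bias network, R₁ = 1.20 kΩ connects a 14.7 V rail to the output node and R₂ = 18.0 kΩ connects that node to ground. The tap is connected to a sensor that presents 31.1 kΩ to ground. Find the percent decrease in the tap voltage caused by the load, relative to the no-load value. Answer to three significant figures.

3.49 %

The divider's output (Thévenin) resistance is R₁‖R₂ = 1.125 kΩ.
Fractional drop under load = R_th/(R_th + R_L) = 1.125 / (1.125 + 31.1) = 0.03491.
So the output falls by 3.49 %.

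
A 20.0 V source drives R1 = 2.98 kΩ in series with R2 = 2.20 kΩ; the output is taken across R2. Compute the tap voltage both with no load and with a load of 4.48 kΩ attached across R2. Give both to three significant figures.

Unloaded: 8.49 V; loaded: 6.62 V

Open-circuit: V = 20.0 × 2.20/(2.98 + 2.20) = 8.49 V.
With the load, R2 becomes R2‖R_L = 1.475 kΩ, so V = 20.0 × 1.475/4.455 = 6.62 V.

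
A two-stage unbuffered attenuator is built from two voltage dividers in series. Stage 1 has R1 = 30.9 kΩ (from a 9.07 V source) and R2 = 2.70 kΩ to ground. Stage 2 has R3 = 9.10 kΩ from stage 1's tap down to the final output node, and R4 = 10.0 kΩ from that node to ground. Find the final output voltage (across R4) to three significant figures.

Stage 2 presents R3+R4 = 19.10 kΩ as a load on stage 1's tap.
Stage 1's lower leg becomes R2‖(R3+R4) = 2.366 kΩ, so V_mid = 9.07 × 2.366/33.27 = 0.6450 V.
Stage 2 is itself unloaded: V_out = V_mid × R4/(R3+R4) = 0.6450 × 10.0/19.10 = 0.338 V.

V_out ≈ 0.338 V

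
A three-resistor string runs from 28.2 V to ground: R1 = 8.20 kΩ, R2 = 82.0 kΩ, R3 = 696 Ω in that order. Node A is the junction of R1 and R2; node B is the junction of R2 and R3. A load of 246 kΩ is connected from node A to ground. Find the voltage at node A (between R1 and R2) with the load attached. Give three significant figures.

Below node A the series string R2+R3 = 82700 Ω sits in parallel with the 246000 Ω load: 61890 Ω.
V_A = 28.2 × 61890/(8200 + 61890) = 24.9 V.

V ≈ 24.9 V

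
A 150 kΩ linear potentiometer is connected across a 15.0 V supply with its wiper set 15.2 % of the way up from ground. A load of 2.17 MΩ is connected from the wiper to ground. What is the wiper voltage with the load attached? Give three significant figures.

V ≈ 2.26 V

The wiper splits the pot into (1−α)R = 127.2 kΩ above and αR = 22.80 kΩ below.
Lower section ‖ load = 22.56 kΩ.
V_wiper = 15.0 × 22.56/(127.2 + 22.56) = 2.26 V.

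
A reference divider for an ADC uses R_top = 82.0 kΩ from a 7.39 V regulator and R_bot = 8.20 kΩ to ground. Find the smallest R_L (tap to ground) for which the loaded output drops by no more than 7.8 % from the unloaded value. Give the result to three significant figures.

R_L(min) ≈ 88.1 kΩ

Output resistance R_th = R_top‖R_bot = (82.0 × 8.20)/90.20 = 7.455 kΩ.
The fractional drop is R_th/(R_th + R_L); requiring this ≤ 0.0780 gives R_L ≥ R_th(1/0.0780 − 1) = 7.455 × 11.82 = 88.1 kΩ.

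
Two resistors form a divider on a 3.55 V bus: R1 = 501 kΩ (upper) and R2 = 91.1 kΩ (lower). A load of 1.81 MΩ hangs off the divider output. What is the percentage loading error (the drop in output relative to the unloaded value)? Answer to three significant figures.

The divider's output (Thévenin) resistance is R1‖R2 = 77.08 kΩ.
Fractional drop under load = R_th/(R_th + R_L) = 77.08 / (77.08 + 1810) = 0.04085.
So the output falls by 4.08 %.

4.08 %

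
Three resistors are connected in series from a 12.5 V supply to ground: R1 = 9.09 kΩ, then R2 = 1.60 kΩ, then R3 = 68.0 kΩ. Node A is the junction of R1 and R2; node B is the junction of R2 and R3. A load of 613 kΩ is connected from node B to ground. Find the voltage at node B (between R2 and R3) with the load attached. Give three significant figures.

At node B, R3 is in parallel with the load: R3‖R_L = 61.21 kΩ.
Below node A the resistance is R2 + (R3‖R_L) = 62.81 kΩ, so V_A = 12.5 × 62.81/71.90 = 10.92 V.
Then V_B = V_A × (R3‖R_L)/(R2 + R3‖R_L) = 10.92 × 61.21/62.81 = 10.6 V.

V ≈ 10.6 V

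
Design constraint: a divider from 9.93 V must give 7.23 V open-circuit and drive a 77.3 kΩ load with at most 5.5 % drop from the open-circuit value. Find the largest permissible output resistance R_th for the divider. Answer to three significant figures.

Loading drop = R_th/(R_th + R_L) ≤ 0.0550, so R_th ≤ R_L · ε/(1−ε) = 77.3 kΩ × 0.0550/0.9450 = 4.50 kΩ.
(Any R1, R2 with R2/(R1+R2) = 0.728 and R1‖R2 ≤ 4.50 kΩ will meet the spec.)

R_th ≤ 4.50 kΩ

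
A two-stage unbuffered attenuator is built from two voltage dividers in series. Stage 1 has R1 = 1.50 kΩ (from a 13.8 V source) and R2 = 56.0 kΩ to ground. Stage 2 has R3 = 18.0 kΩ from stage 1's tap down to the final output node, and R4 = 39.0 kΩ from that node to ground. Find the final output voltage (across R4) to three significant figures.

Stage 2 presents R3+R4 = 57.00 kΩ as a load on stage 1's tap.
Stage 1's lower leg becomes R2‖(R3+R4) = 28.25 kΩ, so V_mid = 13.8 × 28.25/29.75 = 13.10 V.
Stage 2 is itself unloaded: V_out = V_mid × R4/(R3+R4) = 13.10 × 39.0/57.00 = 8.97 V.

V_out ≈ 8.97 V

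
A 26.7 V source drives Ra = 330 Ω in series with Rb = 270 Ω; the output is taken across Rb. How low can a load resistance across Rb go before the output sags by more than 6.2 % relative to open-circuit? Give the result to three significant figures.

Output resistance R_th = Ra‖Rb = (330 × 270)/600.0 = 148.5 Ω.
The fractional drop is R_th/(R_th + R_L); requiring this ≤ 0.0620 gives R_L ≥ R_th(1/0.0620 − 1) = 148.5 × 15.13 = 2.25 kΩ.

R_L(min) ≈ 2.25 kΩ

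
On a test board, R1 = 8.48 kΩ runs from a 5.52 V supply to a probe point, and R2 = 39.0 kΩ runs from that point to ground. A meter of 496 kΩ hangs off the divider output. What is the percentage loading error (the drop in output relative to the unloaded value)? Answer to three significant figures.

1.38 %

The divider's output (Thévenin) resistance is R1‖R2 = 6.965 kΩ.
Fractional drop under load = R_th/(R_th + R_L) = 6.965 / (6.965 + 496) = 0.01385.
So the output falls by 1.38 %.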